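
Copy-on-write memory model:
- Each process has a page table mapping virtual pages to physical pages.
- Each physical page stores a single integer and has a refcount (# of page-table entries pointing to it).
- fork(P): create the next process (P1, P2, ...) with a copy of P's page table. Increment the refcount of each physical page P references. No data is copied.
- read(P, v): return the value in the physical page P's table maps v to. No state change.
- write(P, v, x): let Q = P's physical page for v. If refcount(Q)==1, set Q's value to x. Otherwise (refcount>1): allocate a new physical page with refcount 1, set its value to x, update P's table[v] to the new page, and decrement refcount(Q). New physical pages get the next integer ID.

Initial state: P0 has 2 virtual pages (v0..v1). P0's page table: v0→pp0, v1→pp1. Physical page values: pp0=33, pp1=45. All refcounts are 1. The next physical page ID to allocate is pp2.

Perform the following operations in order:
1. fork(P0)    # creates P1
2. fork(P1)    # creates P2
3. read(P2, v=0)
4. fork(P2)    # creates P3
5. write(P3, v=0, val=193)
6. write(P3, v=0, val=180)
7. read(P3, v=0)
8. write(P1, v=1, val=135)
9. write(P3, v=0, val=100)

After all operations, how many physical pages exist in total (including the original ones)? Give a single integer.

Answer: 4

Derivation:
Op 1: fork(P0) -> P1. 2 ppages; refcounts: pp0:2 pp1:2
Op 2: fork(P1) -> P2. 2 ppages; refcounts: pp0:3 pp1:3
Op 3: read(P2, v0) -> 33. No state change.
Op 4: fork(P2) -> P3. 2 ppages; refcounts: pp0:4 pp1:4
Op 5: write(P3, v0, 193). refcount(pp0)=4>1 -> COPY to pp2. 3 ppages; refcounts: pp0:3 pp1:4 pp2:1
Op 6: write(P3, v0, 180). refcount(pp2)=1 -> write in place. 3 ppages; refcounts: pp0:3 pp1:4 pp2:1
Op 7: read(P3, v0) -> 180. No state change.
Op 8: write(P1, v1, 135). refcount(pp1)=4>1 -> COPY to pp3. 4 ppages; refcounts: pp0:3 pp1:3 pp2:1 pp3:1
Op 9: write(P3, v0, 100). refcount(pp2)=1 -> write in place. 4 ppages; refcounts: pp0:3 pp1:3 pp2:1 pp3:1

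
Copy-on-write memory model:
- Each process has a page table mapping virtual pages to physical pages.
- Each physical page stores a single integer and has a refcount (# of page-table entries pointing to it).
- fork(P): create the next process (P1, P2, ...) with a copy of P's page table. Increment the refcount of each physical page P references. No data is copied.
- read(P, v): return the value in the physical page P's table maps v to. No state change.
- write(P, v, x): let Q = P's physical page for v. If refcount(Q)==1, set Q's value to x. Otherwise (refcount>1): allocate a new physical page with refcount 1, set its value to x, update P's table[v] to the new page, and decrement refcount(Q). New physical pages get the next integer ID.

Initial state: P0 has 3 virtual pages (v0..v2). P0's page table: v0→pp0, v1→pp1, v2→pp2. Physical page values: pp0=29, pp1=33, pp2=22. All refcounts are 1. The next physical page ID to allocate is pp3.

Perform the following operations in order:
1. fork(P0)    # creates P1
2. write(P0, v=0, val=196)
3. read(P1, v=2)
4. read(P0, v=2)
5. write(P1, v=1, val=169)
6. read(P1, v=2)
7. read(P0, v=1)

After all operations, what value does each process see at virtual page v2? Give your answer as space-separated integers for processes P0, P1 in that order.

Answer: 22 22

Derivation:
Op 1: fork(P0) -> P1. 3 ppages; refcounts: pp0:2 pp1:2 pp2:2
Op 2: write(P0, v0, 196). refcount(pp0)=2>1 -> COPY to pp3. 4 ppages; refcounts: pp0:1 pp1:2 pp2:2 pp3:1
Op 3: read(P1, v2) -> 22. No state change.
Op 4: read(P0, v2) -> 22. No state change.
Op 5: write(P1, v1, 169). refcount(pp1)=2>1 -> COPY to pp4. 5 ppages; refcounts: pp0:1 pp1:1 pp2:2 pp3:1 pp4:1
Op 6: read(P1, v2) -> 22. No state change.
Op 7: read(P0, v1) -> 33. No state change.
P0: v2 -> pp2 = 22
P1: v2 -> pp2 = 22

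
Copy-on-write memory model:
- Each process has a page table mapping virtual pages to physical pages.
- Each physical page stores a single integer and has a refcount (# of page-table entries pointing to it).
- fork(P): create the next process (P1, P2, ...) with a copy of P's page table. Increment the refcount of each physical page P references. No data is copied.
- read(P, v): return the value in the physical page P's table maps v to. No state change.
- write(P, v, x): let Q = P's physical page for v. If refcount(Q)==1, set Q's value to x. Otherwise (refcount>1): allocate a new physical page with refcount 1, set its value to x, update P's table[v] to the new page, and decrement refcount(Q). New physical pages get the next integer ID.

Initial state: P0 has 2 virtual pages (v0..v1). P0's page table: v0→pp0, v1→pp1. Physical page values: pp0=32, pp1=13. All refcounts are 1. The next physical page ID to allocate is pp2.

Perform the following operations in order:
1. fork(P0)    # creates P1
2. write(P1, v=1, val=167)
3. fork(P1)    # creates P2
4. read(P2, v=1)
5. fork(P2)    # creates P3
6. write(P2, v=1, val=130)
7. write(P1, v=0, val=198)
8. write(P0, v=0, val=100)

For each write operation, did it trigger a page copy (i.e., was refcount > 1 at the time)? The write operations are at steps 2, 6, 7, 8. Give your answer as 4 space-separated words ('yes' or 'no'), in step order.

Op 1: fork(P0) -> P1. 2 ppages; refcounts: pp0:2 pp1:2
Op 2: write(P1, v1, 167). refcount(pp1)=2>1 -> COPY to pp2. 3 ppages; refcounts: pp0:2 pp1:1 pp2:1
Op 3: fork(P1) -> P2. 3 ppages; refcounts: pp0:3 pp1:1 pp2:2
Op 4: read(P2, v1) -> 167. No state change.
Op 5: fork(P2) -> P3. 3 ppages; refcounts: pp0:4 pp1:1 pp2:3
Op 6: write(P2, v1, 130). refcount(pp2)=3>1 -> COPY to pp3. 4 ppages; refcounts: pp0:4 pp1:1 pp2:2 pp3:1
Op 7: write(P1, v0, 198). refcount(pp0)=4>1 -> COPY to pp4. 5 ppages; refcounts: pp0:3 pp1:1 pp2:2 pp3:1 pp4:1
Op 8: write(P0, v0, 100). refcount(pp0)=3>1 -> COPY to pp5. 6 ppages; refcounts: pp0:2 pp1:1 pp2:2 pp3:1 pp4:1 pp5:1

yes yes yes yes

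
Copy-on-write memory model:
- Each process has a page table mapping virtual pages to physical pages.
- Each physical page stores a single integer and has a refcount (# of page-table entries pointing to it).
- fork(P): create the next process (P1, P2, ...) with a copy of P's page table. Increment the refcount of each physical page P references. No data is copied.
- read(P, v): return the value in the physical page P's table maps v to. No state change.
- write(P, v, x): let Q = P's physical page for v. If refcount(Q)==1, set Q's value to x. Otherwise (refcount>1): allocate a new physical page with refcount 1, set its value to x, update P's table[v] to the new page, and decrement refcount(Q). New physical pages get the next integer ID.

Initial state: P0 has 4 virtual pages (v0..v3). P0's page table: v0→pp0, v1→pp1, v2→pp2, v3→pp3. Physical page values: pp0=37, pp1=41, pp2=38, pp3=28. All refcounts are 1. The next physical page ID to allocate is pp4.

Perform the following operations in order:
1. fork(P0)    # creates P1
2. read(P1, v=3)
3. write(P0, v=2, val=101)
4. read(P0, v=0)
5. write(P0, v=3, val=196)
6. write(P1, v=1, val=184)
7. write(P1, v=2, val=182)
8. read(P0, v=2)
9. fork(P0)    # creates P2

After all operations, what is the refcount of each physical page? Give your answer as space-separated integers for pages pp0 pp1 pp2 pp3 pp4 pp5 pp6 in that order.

Op 1: fork(P0) -> P1. 4 ppages; refcounts: pp0:2 pp1:2 pp2:2 pp3:2
Op 2: read(P1, v3) -> 28. No state change.
Op 3: write(P0, v2, 101). refcount(pp2)=2>1 -> COPY to pp4. 5 ppages; refcounts: pp0:2 pp1:2 pp2:1 pp3:2 pp4:1
Op 4: read(P0, v0) -> 37. No state change.
Op 5: write(P0, v3, 196). refcount(pp3)=2>1 -> COPY to pp5. 6 ppages; refcounts: pp0:2 pp1:2 pp2:1 pp3:1 pp4:1 pp5:1
Op 6: write(P1, v1, 184). refcount(pp1)=2>1 -> COPY to pp6. 7 ppages; refcounts: pp0:2 pp1:1 pp2:1 pp3:1 pp4:1 pp5:1 pp6:1
Op 7: write(P1, v2, 182). refcount(pp2)=1 -> write in place. 7 ppages; refcounts: pp0:2 pp1:1 pp2:1 pp3:1 pp4:1 pp5:1 pp6:1
Op 8: read(P0, v2) -> 101. No state change.
Op 9: fork(P0) -> P2. 7 ppages; refcounts: pp0:3 pp1:2 pp2:1 pp3:1 pp4:2 pp5:2 pp6:1

Answer: 3 2 1 1 2 2 1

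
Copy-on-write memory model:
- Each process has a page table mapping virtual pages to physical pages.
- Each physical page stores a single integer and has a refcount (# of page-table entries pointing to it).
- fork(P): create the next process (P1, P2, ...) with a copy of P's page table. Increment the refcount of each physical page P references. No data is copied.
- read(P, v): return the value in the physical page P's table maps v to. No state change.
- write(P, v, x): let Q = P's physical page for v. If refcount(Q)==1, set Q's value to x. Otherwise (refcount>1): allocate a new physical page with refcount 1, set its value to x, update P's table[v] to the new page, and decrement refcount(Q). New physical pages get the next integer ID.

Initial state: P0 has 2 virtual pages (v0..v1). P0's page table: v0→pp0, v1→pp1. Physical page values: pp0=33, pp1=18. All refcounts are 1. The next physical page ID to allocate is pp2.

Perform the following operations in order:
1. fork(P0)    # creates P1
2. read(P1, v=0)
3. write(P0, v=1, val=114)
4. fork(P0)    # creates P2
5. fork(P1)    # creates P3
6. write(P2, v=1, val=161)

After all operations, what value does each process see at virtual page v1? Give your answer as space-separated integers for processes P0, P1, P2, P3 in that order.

Answer: 114 18 161 18

Derivation:
Op 1: fork(P0) -> P1. 2 ppages; refcounts: pp0:2 pp1:2
Op 2: read(P1, v0) -> 33. No state change.
Op 3: write(P0, v1, 114). refcount(pp1)=2>1 -> COPY to pp2. 3 ppages; refcounts: pp0:2 pp1:1 pp2:1
Op 4: fork(P0) -> P2. 3 ppages; refcounts: pp0:3 pp1:1 pp2:2
Op 5: fork(P1) -> P3. 3 ppages; refcounts: pp0:4 pp1:2 pp2:2
Op 6: write(P2, v1, 161). refcount(pp2)=2>1 -> COPY to pp3. 4 ppages; refcounts: pp0:4 pp1:2 pp2:1 pp3:1
P0: v1 -> pp2 = 114
P1: v1 -> pp1 = 18
P2: v1 -> pp3 = 161
P3: v1 -> pp1 = 18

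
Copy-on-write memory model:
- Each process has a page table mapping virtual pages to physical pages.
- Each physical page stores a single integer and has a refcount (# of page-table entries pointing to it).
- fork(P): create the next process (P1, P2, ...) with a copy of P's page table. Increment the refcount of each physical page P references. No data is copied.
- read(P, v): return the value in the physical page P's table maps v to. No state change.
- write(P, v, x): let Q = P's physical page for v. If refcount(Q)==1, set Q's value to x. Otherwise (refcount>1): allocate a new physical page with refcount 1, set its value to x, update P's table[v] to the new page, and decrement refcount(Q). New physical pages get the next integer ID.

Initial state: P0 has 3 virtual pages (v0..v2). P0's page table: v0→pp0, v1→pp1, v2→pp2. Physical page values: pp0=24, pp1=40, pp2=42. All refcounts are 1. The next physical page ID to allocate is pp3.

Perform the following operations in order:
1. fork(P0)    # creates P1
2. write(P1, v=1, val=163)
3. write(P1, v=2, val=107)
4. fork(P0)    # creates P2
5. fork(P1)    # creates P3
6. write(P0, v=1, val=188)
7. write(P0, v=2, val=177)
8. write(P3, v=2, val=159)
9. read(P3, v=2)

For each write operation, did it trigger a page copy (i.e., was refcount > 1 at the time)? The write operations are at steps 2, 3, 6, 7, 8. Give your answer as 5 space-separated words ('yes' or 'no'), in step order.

Op 1: fork(P0) -> P1. 3 ppages; refcounts: pp0:2 pp1:2 pp2:2
Op 2: write(P1, v1, 163). refcount(pp1)=2>1 -> COPY to pp3. 4 ppages; refcounts: pp0:2 pp1:1 pp2:2 pp3:1
Op 3: write(P1, v2, 107). refcount(pp2)=2>1 -> COPY to pp4. 5 ppages; refcounts: pp0:2 pp1:1 pp2:1 pp3:1 pp4:1
Op 4: fork(P0) -> P2. 5 ppages; refcounts: pp0:3 pp1:2 pp2:2 pp3:1 pp4:1
Op 5: fork(P1) -> P3. 5 ppages; refcounts: pp0:4 pp1:2 pp2:2 pp3:2 pp4:2
Op 6: write(P0, v1, 188). refcount(pp1)=2>1 -> COPY to pp5. 6 ppages; refcounts: pp0:4 pp1:1 pp2:2 pp3:2 pp4:2 pp5:1
Op 7: write(P0, v2, 177). refcount(pp2)=2>1 -> COPY to pp6. 7 ppages; refcounts: pp0:4 pp1:1 pp2:1 pp3:2 pp4:2 pp5:1 pp6:1
Op 8: write(P3, v2, 159). refcount(pp4)=2>1 -> COPY to pp7. 8 ppages; refcounts: pp0:4 pp1:1 pp2:1 pp3:2 pp4:1 pp5:1 pp6:1 pp7:1
Op 9: read(P3, v2) -> 159. No state change.

yes yes yes yes yes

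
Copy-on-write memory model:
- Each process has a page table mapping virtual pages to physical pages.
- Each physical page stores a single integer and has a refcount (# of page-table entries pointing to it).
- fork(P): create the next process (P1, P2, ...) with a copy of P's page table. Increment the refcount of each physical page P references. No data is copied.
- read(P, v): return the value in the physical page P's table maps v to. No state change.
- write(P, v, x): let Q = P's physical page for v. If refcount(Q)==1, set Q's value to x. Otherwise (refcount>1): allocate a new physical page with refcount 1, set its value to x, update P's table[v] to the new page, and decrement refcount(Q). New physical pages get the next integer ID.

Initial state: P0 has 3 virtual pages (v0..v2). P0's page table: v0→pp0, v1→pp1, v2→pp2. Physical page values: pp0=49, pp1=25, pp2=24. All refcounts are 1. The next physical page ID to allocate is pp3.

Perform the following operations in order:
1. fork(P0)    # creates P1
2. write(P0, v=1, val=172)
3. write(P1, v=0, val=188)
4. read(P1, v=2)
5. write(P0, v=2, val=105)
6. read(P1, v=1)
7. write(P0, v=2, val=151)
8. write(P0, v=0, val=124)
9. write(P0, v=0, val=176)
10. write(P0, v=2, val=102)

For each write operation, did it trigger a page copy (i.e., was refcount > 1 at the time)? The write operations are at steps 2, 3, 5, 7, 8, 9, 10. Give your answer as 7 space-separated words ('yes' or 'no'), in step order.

Op 1: fork(P0) -> P1. 3 ppages; refcounts: pp0:2 pp1:2 pp2:2
Op 2: write(P0, v1, 172). refcount(pp1)=2>1 -> COPY to pp3. 4 ppages; refcounts: pp0:2 pp1:1 pp2:2 pp3:1
Op 3: write(P1, v0, 188). refcount(pp0)=2>1 -> COPY to pp4. 5 ppages; refcounts: pp0:1 pp1:1 pp2:2 pp3:1 pp4:1
Op 4: read(P1, v2) -> 24. No state change.
Op 5: write(P0, v2, 105). refcount(pp2)=2>1 -> COPY to pp5. 6 ppages; refcounts: pp0:1 pp1:1 pp2:1 pp3:1 pp4:1 pp5:1
Op 6: read(P1, v1) -> 25. No state change.
Op 7: write(P0, v2, 151). refcount(pp5)=1 -> write in place. 6 ppages; refcounts: pp0:1 pp1:1 pp2:1 pp3:1 pp4:1 pp5:1
Op 8: write(P0, v0, 124). refcount(pp0)=1 -> write in place. 6 ppages; refcounts: pp0:1 pp1:1 pp2:1 pp3:1 pp4:1 pp5:1
Op 9: write(P0, v0, 176). refcount(pp0)=1 -> write in place. 6 ppages; refcounts: pp0:1 pp1:1 pp2:1 pp3:1 pp4:1 pp5:1
Op 10: write(P0, v2, 102). refcount(pp5)=1 -> write in place. 6 ppages; refcounts: pp0:1 pp1:1 pp2:1 pp3:1 pp4:1 pp5:1

yes yes yes no no no no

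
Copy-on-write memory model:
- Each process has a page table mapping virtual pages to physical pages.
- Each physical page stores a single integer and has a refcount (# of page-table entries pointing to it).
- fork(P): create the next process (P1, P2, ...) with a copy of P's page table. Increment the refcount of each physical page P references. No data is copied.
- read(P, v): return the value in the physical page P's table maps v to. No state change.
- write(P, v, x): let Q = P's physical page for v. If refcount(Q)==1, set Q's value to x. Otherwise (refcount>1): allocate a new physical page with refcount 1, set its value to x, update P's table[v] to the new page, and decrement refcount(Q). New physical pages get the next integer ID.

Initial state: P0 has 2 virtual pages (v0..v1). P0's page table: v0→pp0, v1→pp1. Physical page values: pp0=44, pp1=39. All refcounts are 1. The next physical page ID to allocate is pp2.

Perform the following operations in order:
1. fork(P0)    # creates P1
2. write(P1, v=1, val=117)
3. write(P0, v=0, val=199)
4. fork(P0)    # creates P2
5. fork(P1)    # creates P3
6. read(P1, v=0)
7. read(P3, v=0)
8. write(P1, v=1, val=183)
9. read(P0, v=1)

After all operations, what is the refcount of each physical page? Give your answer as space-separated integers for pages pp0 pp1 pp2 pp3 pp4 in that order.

Answer: 2 2 1 2 1

Derivation:
Op 1: fork(P0) -> P1. 2 ppages; refcounts: pp0:2 pp1:2
Op 2: write(P1, v1, 117). refcount(pp1)=2>1 -> COPY to pp2. 3 ppages; refcounts: pp0:2 pp1:1 pp2:1
Op 3: write(P0, v0, 199). refcount(pp0)=2>1 -> COPY to pp3. 4 ppages; refcounts: pp0:1 pp1:1 pp2:1 pp3:1
Op 4: fork(P0) -> P2. 4 ppages; refcounts: pp0:1 pp1:2 pp2:1 pp3:2
Op 5: fork(P1) -> P3. 4 ppages; refcounts: pp0:2 pp1:2 pp2:2 pp3:2
Op 6: read(P1, v0) -> 44. No state change.
Op 7: read(P3, v0) -> 44. No state change.
Op 8: write(P1, v1, 183). refcount(pp2)=2>1 -> COPY to pp4. 5 ppages; refcounts: pp0:2 pp1:2 pp2:1 pp3:2 pp4:1
Op 9: read(P0, v1) -> 39. No state change.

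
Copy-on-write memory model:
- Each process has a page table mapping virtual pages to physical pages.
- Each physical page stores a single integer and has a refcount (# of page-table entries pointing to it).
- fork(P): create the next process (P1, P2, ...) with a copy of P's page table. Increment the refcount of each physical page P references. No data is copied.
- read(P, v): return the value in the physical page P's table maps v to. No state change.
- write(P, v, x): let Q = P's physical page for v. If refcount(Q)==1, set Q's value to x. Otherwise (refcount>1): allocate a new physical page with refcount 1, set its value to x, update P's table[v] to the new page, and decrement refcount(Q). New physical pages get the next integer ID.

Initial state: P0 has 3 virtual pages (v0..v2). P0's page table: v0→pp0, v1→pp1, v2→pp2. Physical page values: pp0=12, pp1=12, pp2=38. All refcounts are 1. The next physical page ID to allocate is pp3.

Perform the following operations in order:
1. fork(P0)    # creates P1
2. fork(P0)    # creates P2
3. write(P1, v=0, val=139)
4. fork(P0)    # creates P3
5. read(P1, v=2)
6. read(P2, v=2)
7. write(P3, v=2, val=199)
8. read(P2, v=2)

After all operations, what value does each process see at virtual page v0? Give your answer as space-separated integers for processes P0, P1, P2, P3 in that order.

Answer: 12 139 12 12

Derivation:
Op 1: fork(P0) -> P1. 3 ppages; refcounts: pp0:2 pp1:2 pp2:2
Op 2: fork(P0) -> P2. 3 ppages; refcounts: pp0:3 pp1:3 pp2:3
Op 3: write(P1, v0, 139). refcount(pp0)=3>1 -> COPY to pp3. 4 ppages; refcounts: pp0:2 pp1:3 pp2:3 pp3:1
Op 4: fork(P0) -> P3. 4 ppages; refcounts: pp0:3 pp1:4 pp2:4 pp3:1
Op 5: read(P1, v2) -> 38. No state change.
Op 6: read(P2, v2) -> 38. No state change.
Op 7: write(P3, v2, 199). refcount(pp2)=4>1 -> COPY to pp4. 5 ppages; refcounts: pp0:3 pp1:4 pp2:3 pp3:1 pp4:1
Op 8: read(P2, v2) -> 38. No state change.
P0: v0 -> pp0 = 12
P1: v0 -> pp3 = 139
P2: v0 -> pp0 = 12
P3: v0 -> pp0 = 12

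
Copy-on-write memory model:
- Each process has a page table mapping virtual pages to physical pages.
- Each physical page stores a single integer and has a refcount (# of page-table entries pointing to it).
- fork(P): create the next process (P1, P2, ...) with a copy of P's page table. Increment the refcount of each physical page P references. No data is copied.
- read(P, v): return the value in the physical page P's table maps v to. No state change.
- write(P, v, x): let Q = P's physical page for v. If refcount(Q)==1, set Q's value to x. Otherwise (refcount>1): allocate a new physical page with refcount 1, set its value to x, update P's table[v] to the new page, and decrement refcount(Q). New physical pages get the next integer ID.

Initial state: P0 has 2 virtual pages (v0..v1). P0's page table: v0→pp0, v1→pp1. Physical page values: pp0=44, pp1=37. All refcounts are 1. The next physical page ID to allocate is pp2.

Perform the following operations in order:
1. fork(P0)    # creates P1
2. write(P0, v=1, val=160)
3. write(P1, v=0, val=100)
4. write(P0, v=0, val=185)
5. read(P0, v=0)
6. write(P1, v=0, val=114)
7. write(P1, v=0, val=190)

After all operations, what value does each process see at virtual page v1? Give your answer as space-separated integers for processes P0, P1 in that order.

Answer: 160 37

Derivation:
Op 1: fork(P0) -> P1. 2 ppages; refcounts: pp0:2 pp1:2
Op 2: write(P0, v1, 160). refcount(pp1)=2>1 -> COPY to pp2. 3 ppages; refcounts: pp0:2 pp1:1 pp2:1
Op 3: write(P1, v0, 100). refcount(pp0)=2>1 -> COPY to pp3. 4 ppages; refcounts: pp0:1 pp1:1 pp2:1 pp3:1
Op 4: write(P0, v0, 185). refcount(pp0)=1 -> write in place. 4 ppages; refcounts: pp0:1 pp1:1 pp2:1 pp3:1
Op 5: read(P0, v0) -> 185. No state change.
Op 6: write(P1, v0, 114). refcount(pp3)=1 -> write in place. 4 ppages; refcounts: pp0:1 pp1:1 pp2:1 pp3:1
Op 7: write(P1, v0, 190). refcount(pp3)=1 -> write in place. 4 ppages; refcounts: pp0:1 pp1:1 pp2:1 pp3:1
P0: v1 -> pp2 = 160
P1: v1 -> pp1 = 37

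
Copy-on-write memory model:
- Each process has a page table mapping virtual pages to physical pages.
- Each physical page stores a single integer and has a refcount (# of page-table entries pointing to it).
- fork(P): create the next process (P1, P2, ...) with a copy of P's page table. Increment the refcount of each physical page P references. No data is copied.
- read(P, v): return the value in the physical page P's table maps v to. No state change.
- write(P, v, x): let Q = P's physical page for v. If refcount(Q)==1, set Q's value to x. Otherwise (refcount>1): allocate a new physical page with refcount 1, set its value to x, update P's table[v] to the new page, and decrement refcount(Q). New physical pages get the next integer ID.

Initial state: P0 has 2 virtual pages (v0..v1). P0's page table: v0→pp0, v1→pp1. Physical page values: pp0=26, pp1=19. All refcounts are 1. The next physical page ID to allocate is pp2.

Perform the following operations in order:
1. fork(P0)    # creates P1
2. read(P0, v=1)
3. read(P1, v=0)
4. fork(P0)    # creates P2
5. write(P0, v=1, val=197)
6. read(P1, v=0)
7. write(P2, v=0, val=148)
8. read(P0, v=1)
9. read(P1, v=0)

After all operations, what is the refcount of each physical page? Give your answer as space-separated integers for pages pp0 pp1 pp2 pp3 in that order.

Answer: 2 2 1 1

Derivation:
Op 1: fork(P0) -> P1. 2 ppages; refcounts: pp0:2 pp1:2
Op 2: read(P0, v1) -> 19. No state change.
Op 3: read(P1, v0) -> 26. No state change.
Op 4: fork(P0) -> P2. 2 ppages; refcounts: pp0:3 pp1:3
Op 5: write(P0, v1, 197). refcount(pp1)=3>1 -> COPY to pp2. 3 ppages; refcounts: pp0:3 pp1:2 pp2:1
Op 6: read(P1, v0) -> 26. No state change.
Op 7: write(P2, v0, 148). refcount(pp0)=3>1 -> COPY to pp3. 4 ppages; refcounts: pp0:2 pp1:2 pp2:1 pp3:1
Op 8: read(P0, v1) -> 197. No state change.
Op 9: read(P1, v0) -> 26. No state change.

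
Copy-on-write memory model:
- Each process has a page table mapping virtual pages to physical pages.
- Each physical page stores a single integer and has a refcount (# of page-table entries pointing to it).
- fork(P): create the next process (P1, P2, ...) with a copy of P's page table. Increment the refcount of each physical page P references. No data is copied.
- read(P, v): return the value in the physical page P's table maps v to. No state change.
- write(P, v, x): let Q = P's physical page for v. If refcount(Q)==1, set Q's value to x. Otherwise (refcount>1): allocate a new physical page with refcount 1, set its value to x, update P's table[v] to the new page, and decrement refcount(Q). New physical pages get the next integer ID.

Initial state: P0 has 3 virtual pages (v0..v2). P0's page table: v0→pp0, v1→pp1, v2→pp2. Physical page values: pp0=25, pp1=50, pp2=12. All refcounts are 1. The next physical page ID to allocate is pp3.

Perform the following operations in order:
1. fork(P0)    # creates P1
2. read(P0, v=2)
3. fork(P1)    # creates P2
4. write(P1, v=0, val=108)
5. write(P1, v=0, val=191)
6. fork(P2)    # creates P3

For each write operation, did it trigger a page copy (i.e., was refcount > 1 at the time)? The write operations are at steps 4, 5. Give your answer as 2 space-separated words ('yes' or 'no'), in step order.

Op 1: fork(P0) -> P1. 3 ppages; refcounts: pp0:2 pp1:2 pp2:2
Op 2: read(P0, v2) -> 12. No state change.
Op 3: fork(P1) -> P2. 3 ppages; refcounts: pp0:3 pp1:3 pp2:3
Op 4: write(P1, v0, 108). refcount(pp0)=3>1 -> COPY to pp3. 4 ppages; refcounts: pp0:2 pp1:3 pp2:3 pp3:1
Op 5: write(P1, v0, 191). refcount(pp3)=1 -> write in place. 4 ppages; refcounts: pp0:2 pp1:3 pp2:3 pp3:1
Op 6: fork(P2) -> P3. 4 ppages; refcounts: pp0:3 pp1:4 pp2:4 pp3:1

yes no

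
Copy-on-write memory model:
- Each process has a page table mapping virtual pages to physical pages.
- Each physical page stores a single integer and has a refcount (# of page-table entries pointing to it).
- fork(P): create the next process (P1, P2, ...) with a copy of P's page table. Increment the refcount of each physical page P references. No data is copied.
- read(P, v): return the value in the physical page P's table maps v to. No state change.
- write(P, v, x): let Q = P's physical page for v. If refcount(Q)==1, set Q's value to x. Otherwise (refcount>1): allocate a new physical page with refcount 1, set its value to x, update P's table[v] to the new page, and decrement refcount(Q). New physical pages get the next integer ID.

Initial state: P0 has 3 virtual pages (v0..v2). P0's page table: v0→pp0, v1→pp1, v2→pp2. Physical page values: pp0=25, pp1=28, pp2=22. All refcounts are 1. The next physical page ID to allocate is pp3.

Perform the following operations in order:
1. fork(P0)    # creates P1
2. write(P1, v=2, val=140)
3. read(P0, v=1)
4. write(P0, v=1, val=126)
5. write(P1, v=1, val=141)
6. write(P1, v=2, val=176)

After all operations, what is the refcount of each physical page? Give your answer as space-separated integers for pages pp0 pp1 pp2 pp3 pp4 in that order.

Answer: 2 1 1 1 1

Derivation:
Op 1: fork(P0) -> P1. 3 ppages; refcounts: pp0:2 pp1:2 pp2:2
Op 2: write(P1, v2, 140). refcount(pp2)=2>1 -> COPY to pp3. 4 ppages; refcounts: pp0:2 pp1:2 pp2:1 pp3:1
Op 3: read(P0, v1) -> 28. No state change.
Op 4: write(P0, v1, 126). refcount(pp1)=2>1 -> COPY to pp4. 5 ppages; refcounts: pp0:2 pp1:1 pp2:1 pp3:1 pp4:1
Op 5: write(P1, v1, 141). refcount(pp1)=1 -> write in place. 5 ppages; refcounts: pp0:2 pp1:1 pp2:1 pp3:1 pp4:1
Op 6: write(P1, v2, 176). refcount(pp3)=1 -> write in place. 5 ppages; refcounts: pp0:2 pp1:1 pp2:1 pp3:1 pp4:1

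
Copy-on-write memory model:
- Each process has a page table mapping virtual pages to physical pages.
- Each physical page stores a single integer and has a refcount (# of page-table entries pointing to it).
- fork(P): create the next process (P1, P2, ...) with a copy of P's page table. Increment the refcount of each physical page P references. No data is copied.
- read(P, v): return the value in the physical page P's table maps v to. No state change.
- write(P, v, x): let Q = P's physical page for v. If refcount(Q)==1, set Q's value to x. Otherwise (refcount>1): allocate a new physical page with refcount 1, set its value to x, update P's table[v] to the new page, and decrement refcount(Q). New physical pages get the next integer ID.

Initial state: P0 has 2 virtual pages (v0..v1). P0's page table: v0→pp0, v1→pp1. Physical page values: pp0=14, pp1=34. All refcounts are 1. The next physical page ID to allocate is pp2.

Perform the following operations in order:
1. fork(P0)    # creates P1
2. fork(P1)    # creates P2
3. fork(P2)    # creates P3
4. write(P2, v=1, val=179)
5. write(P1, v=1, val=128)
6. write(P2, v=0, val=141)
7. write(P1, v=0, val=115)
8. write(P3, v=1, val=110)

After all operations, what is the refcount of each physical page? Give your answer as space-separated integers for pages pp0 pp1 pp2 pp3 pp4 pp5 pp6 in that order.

Op 1: fork(P0) -> P1. 2 ppages; refcounts: pp0:2 pp1:2
Op 2: fork(P1) -> P2. 2 ppages; refcounts: pp0:3 pp1:3
Op 3: fork(P2) -> P3. 2 ppages; refcounts: pp0:4 pp1:4
Op 4: write(P2, v1, 179). refcount(pp1)=4>1 -> COPY to pp2. 3 ppages; refcounts: pp0:4 pp1:3 pp2:1
Op 5: write(P1, v1, 128). refcount(pp1)=3>1 -> COPY to pp3. 4 ppages; refcounts: pp0:4 pp1:2 pp2:1 pp3:1
Op 6: write(P2, v0, 141). refcount(pp0)=4>1 -> COPY to pp4. 5 ppages; refcounts: pp0:3 pp1:2 pp2:1 pp3:1 pp4:1
Op 7: write(P1, v0, 115). refcount(pp0)=3>1 -> COPY to pp5. 6 ppages; refcounts: pp0:2 pp1:2 pp2:1 pp3:1 pp4:1 pp5:1
Op 8: write(P3, v1, 110). refcount(pp1)=2>1 -> COPY to pp6. 7 ppages; refcounts: pp0:2 pp1:1 pp2:1 pp3:1 pp4:1 pp5:1 pp6:1

Answer: 2 1 1 1 1 1 1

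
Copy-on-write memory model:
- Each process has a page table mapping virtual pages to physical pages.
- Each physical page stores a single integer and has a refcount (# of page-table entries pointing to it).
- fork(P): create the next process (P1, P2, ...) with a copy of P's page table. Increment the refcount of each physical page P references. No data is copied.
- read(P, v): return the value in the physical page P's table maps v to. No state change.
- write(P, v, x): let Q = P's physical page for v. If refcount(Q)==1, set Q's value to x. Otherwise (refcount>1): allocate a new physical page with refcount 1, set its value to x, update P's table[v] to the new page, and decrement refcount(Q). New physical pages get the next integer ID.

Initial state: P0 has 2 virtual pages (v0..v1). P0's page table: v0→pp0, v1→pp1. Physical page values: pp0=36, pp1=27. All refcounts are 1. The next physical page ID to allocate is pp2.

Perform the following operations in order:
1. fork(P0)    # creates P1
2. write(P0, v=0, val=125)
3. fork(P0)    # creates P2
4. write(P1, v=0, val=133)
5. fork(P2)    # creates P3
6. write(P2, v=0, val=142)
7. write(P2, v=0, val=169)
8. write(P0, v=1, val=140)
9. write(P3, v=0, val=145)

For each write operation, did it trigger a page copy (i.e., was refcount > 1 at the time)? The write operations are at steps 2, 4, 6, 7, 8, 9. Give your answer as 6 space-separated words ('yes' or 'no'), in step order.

Op 1: fork(P0) -> P1. 2 ppages; refcounts: pp0:2 pp1:2
Op 2: write(P0, v0, 125). refcount(pp0)=2>1 -> COPY to pp2. 3 ppages; refcounts: pp0:1 pp1:2 pp2:1
Op 3: fork(P0) -> P2. 3 ppages; refcounts: pp0:1 pp1:3 pp2:2
Op 4: write(P1, v0, 133). refcount(pp0)=1 -> write in place. 3 ppages; refcounts: pp0:1 pp1:3 pp2:2
Op 5: fork(P2) -> P3. 3 ppages; refcounts: pp0:1 pp1:4 pp2:3
Op 6: write(P2, v0, 142). refcount(pp2)=3>1 -> COPY to pp3. 4 ppages; refcounts: pp0:1 pp1:4 pp2:2 pp3:1
Op 7: write(P2, v0, 169). refcount(pp3)=1 -> write in place. 4 ppages; refcounts: pp0:1 pp1:4 pp2:2 pp3:1
Op 8: write(P0, v1, 140). refcount(pp1)=4>1 -> COPY to pp4. 5 ppages; refcounts: pp0:1 pp1:3 pp2:2 pp3:1 pp4:1
Op 9: write(P3, v0, 145). refcount(pp2)=2>1 -> COPY to pp5. 6 ppages; refcounts: pp0:1 pp1:3 pp2:1 pp3:1 pp4:1 pp5:1

yes no yes no yes yes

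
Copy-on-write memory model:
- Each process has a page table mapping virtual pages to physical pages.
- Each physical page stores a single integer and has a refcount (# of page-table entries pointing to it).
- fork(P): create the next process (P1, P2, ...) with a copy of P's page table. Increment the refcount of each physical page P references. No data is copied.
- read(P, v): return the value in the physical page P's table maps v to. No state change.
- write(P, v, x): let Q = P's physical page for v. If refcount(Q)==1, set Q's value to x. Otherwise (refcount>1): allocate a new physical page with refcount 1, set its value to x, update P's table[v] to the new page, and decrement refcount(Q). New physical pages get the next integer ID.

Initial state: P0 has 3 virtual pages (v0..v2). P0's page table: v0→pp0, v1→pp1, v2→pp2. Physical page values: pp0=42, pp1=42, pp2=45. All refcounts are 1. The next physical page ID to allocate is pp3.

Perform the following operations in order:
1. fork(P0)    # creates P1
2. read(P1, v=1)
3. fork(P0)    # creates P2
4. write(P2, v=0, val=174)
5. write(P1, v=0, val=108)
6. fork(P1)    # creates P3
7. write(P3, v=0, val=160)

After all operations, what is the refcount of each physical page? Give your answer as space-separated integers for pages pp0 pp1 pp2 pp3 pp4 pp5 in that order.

Op 1: fork(P0) -> P1. 3 ppages; refcounts: pp0:2 pp1:2 pp2:2
Op 2: read(P1, v1) -> 42. No state change.
Op 3: fork(P0) -> P2. 3 ppages; refcounts: pp0:3 pp1:3 pp2:3
Op 4: write(P2, v0, 174). refcount(pp0)=3>1 -> COPY to pp3. 4 ppages; refcounts: pp0:2 pp1:3 pp2:3 pp3:1
Op 5: write(P1, v0, 108). refcount(pp0)=2>1 -> COPY to pp4. 5 ppages; refcounts: pp0:1 pp1:3 pp2:3 pp3:1 pp4:1
Op 6: fork(P1) -> P3. 5 ppages; refcounts: pp0:1 pp1:4 pp2:4 pp3:1 pp4:2
Op 7: write(P3, v0, 160). refcount(pp4)=2>1 -> COPY to pp5. 6 ppages; refcounts: pp0:1 pp1:4 pp2:4 pp3:1 pp4:1 pp5:1

Answer: 1 4 4 1 1 1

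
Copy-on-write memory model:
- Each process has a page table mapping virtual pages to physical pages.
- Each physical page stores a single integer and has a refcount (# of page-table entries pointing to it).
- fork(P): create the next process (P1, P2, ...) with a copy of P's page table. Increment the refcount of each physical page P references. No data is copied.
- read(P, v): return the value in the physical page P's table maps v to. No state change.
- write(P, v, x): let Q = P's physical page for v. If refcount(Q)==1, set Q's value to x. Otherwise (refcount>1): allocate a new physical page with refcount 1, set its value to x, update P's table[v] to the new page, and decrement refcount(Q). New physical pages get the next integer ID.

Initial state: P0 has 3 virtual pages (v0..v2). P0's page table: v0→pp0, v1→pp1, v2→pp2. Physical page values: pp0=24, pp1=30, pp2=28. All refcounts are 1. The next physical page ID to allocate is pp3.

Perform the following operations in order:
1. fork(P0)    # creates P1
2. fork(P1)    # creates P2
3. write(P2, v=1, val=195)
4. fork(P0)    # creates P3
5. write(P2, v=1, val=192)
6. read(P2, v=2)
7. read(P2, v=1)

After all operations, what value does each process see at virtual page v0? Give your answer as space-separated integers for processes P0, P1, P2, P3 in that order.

Answer: 24 24 24 24

Derivation:
Op 1: fork(P0) -> P1. 3 ppages; refcounts: pp0:2 pp1:2 pp2:2
Op 2: fork(P1) -> P2. 3 ppages; refcounts: pp0:3 pp1:3 pp2:3
Op 3: write(P2, v1, 195). refcount(pp1)=3>1 -> COPY to pp3. 4 ppages; refcounts: pp0:3 pp1:2 pp2:3 pp3:1
Op 4: fork(P0) -> P3. 4 ppages; refcounts: pp0:4 pp1:3 pp2:4 pp3:1
Op 5: write(P2, v1, 192). refcount(pp3)=1 -> write in place. 4 ppages; refcounts: pp0:4 pp1:3 pp2:4 pp3:1
Op 6: read(P2, v2) -> 28. No state change.
Op 7: read(P2, v1) -> 192. No state change.
P0: v0 -> pp0 = 24
P1: v0 -> pp0 = 24
P2: v0 -> pp0 = 24
P3: v0 -> pp0 = 24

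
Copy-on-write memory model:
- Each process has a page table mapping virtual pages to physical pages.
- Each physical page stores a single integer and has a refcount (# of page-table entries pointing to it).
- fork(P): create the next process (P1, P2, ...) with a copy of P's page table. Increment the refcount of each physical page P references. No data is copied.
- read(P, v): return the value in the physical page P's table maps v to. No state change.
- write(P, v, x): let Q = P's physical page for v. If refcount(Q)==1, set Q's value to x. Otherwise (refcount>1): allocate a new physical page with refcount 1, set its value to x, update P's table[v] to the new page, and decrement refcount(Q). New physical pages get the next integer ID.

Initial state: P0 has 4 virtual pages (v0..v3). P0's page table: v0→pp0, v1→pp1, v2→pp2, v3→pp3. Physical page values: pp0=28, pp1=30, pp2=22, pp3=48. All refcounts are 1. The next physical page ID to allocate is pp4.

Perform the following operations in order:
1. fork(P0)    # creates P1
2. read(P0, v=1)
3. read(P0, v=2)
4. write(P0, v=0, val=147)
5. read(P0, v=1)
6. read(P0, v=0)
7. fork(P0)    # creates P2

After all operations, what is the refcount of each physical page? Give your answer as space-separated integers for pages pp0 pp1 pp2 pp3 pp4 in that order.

Op 1: fork(P0) -> P1. 4 ppages; refcounts: pp0:2 pp1:2 pp2:2 pp3:2
Op 2: read(P0, v1) -> 30. No state change.
Op 3: read(P0, v2) -> 22. No state change.
Op 4: write(P0, v0, 147). refcount(pp0)=2>1 -> COPY to pp4. 5 ppages; refcounts: pp0:1 pp1:2 pp2:2 pp3:2 pp4:1
Op 5: read(P0, v1) -> 30. No state change.
Op 6: read(P0, v0) -> 147. No state change.
Op 7: fork(P0) -> P2. 5 ppages; refcounts: pp0:1 pp1:3 pp2:3 pp3:3 pp4:2

Answer: 1 3 3 3 2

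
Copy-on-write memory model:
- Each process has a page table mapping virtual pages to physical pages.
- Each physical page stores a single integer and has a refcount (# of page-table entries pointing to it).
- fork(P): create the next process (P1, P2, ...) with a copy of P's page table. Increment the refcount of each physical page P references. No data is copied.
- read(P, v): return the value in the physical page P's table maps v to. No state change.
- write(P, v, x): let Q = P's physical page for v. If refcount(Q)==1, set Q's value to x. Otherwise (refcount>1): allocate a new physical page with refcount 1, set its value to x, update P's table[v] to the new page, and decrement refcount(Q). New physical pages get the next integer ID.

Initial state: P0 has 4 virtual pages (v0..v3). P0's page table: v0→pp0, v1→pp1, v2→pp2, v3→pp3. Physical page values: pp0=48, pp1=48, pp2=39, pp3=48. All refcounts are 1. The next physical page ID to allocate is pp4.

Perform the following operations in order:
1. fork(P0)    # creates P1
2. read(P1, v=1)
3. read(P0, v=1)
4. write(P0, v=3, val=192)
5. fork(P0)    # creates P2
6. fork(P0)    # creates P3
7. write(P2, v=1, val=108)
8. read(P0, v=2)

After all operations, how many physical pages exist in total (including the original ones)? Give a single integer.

Answer: 6

Derivation:
Op 1: fork(P0) -> P1. 4 ppages; refcounts: pp0:2 pp1:2 pp2:2 pp3:2
Op 2: read(P1, v1) -> 48. No state change.
Op 3: read(P0, v1) -> 48. No state change.
Op 4: write(P0, v3, 192). refcount(pp3)=2>1 -> COPY to pp4. 5 ppages; refcounts: pp0:2 pp1:2 pp2:2 pp3:1 pp4:1
Op 5: fork(P0) -> P2. 5 ppages; refcounts: pp0:3 pp1:3 pp2:3 pp3:1 pp4:2
Op 6: fork(P0) -> P3. 5 ppages; refcounts: pp0:4 pp1:4 pp2:4 pp3:1 pp4:3
Op 7: write(P2, v1, 108). refcount(pp1)=4>1 -> COPY to pp5. 6 ppages; refcounts: pp0:4 pp1:3 pp2:4 pp3:1 pp4:3 pp5:1
Op 8: read(P0, v2) -> 39. No state change.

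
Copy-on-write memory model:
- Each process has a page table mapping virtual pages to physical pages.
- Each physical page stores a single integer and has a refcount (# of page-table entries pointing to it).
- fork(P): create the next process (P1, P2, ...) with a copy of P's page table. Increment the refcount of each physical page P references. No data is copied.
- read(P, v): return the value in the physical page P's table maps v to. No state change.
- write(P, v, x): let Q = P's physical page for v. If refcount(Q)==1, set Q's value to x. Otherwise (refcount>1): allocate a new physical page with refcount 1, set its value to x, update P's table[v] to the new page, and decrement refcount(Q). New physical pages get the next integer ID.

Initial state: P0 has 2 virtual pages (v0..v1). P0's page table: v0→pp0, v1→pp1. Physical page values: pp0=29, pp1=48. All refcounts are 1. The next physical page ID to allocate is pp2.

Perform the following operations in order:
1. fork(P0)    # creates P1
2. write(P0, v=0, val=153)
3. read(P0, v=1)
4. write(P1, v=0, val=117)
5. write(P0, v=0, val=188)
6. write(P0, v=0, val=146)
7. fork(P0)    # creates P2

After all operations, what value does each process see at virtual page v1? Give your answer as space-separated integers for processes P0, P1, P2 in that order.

Answer: 48 48 48

Derivation:
Op 1: fork(P0) -> P1. 2 ppages; refcounts: pp0:2 pp1:2
Op 2: write(P0, v0, 153). refcount(pp0)=2>1 -> COPY to pp2. 3 ppages; refcounts: pp0:1 pp1:2 pp2:1
Op 3: read(P0, v1) -> 48. No state change.
Op 4: write(P1, v0, 117). refcount(pp0)=1 -> write in place. 3 ppages; refcounts: pp0:1 pp1:2 pp2:1
Op 5: write(P0, v0, 188). refcount(pp2)=1 -> write in place. 3 ppages; refcounts: pp0:1 pp1:2 pp2:1
Op 6: write(P0, v0, 146). refcount(pp2)=1 -> write in place. 3 ppages; refcounts: pp0:1 pp1:2 pp2:1
Op 7: fork(P0) -> P2. 3 ppages; refcounts: pp0:1 pp1:3 pp2:2
P0: v1 -> pp1 = 48
P1: v1 -> pp1 = 48
P2: v1 -> pp1 = 48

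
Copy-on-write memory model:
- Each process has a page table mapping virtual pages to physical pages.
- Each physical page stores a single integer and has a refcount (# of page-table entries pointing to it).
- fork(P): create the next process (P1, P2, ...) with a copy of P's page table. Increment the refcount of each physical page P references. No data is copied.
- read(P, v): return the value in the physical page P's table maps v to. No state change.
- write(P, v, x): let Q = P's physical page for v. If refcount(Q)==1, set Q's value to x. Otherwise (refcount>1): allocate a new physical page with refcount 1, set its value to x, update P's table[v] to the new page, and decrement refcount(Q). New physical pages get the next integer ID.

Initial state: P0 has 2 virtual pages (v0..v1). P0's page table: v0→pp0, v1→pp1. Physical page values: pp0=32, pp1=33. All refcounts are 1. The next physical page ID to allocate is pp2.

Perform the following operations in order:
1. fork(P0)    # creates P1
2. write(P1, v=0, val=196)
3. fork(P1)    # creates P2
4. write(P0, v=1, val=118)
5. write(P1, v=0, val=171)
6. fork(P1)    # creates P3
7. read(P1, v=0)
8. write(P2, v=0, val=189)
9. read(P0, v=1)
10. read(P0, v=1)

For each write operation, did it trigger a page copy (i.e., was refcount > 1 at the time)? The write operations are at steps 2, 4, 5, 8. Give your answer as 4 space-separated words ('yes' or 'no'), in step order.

Op 1: fork(P0) -> P1. 2 ppages; refcounts: pp0:2 pp1:2
Op 2: write(P1, v0, 196). refcount(pp0)=2>1 -> COPY to pp2. 3 ppages; refcounts: pp0:1 pp1:2 pp2:1
Op 3: fork(P1) -> P2. 3 ppages; refcounts: pp0:1 pp1:3 pp2:2
Op 4: write(P0, v1, 118). refcount(pp1)=3>1 -> COPY to pp3. 4 ppages; refcounts: pp0:1 pp1:2 pp2:2 pp3:1
Op 5: write(P1, v0, 171). refcount(pp2)=2>1 -> COPY to pp4. 5 ppages; refcounts: pp0:1 pp1:2 pp2:1 pp3:1 pp4:1
Op 6: fork(P1) -> P3. 5 ppages; refcounts: pp0:1 pp1:3 pp2:1 pp3:1 pp4:2
Op 7: read(P1, v0) -> 171. No state change.
Op 8: write(P2, v0, 189). refcount(pp2)=1 -> write in place. 5 ppages; refcounts: pp0:1 pp1:3 pp2:1 pp3:1 pp4:2
Op 9: read(P0, v1) -> 118. No state change.
Op 10: read(P0, v1) -> 118. No state change.

yes yes yes no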